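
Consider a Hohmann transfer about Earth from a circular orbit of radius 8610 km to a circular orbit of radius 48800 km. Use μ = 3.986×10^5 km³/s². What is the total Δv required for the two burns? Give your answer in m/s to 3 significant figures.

Δv = 3360 m/s

Semi-major axis of the transfer orbit: a_t = (8610 + 48800)/2 = 28705 km.
At r₁ the circular-orbit speed is v₁ = √(μ/r₁) = 6.80404 km/s.
Transfer-orbit speed at r₁ (vis-viva): v_p = √[μ(2/r₁ − 1/a_t)] = 8.87152 km/s.
First burn Δv₁ = |v_p − v₁| = 2.067 km/s.
Circular speed at r₂: v₂ = √(μ/r₂) = 2.858 km/s.
Transfer-orbit speed at r₂: v_a = √[μ(2/r₂ − 1/a_t)] = 1.565 km/s.
Second burn Δv₂ = |v₂ − v_a| = 1.293 km/s.
Δv = Δv₁ + Δv₂ = 2.067 + 1.293 = 3.360 km/s.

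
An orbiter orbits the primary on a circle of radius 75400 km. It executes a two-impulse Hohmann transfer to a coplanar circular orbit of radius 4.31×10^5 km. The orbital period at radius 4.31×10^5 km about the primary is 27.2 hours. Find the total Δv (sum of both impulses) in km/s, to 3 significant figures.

From Kepler's third law T² = 4π²r³/μ at r = 4.31×10^5 km, T = 27.2 hours = 27.2 × 3600 s = 97920 s: μ = 4π²r³/T² = 3.29647×10^8 km³/s².
Transfer-ellipse semi-major axis a_t = (r₁ + r₂)/2 = (75400 + 4.310×10^5)/2 = 2.532×10^5 km.
Circular speed at r₁: v₁ = √(μ/r₁) = √(3.29647×10^8/75400) = 66.12 km/s.
Transfer-orbit speed at r₁ (vis-viva equation): v_p = √[μ(2/r₁ − 1/a_t)] = 86.27 km/s.
First burn Δv₁ = |v_p − v₁| = 20.15 km/s.
At r₂, v₂ = √(μ/r₂) = 27.656 km/s.
Transfer-orbit speed at r₂: v_a = √[μ(2/r₂ − 1/a_t)] = 15.092 km/s.
Second burn Δv₂ = |v₂ − v_a| = 12.56 km/s.
Total Δv = Δv₁ + Δv₂ = 32.71 km/s.

Δv = 32.7 km/s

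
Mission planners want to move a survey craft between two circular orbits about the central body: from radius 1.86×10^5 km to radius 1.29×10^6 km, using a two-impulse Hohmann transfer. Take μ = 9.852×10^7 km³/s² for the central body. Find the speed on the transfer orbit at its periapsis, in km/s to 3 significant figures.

v = 30.4 km/s

Transfer-ellipse semi-major axis a_t = (r₁ + r₂)/2 = (1.860×10^5 + 1.290×10^6)/2 = 7.380×10^5 km.
The periapsis of the transfer ellipse is at r = 1.860×10^5 km.
Applying v² = μ(2/r − 1/a_t): v = 30.43 km/s.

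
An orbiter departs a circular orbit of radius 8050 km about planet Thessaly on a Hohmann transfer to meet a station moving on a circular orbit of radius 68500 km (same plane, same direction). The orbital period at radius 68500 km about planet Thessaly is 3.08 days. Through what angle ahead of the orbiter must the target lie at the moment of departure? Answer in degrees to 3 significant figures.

From Kepler's third law T² = 4π²r³/μ at r = 68500 km, T = 3.08 days = 3.08 × 86400 s = 2.66112×10^5 s: μ = 4π²r³/T² = 1.79185×10^5 km³/s².
The Hohmann ellipse has a_t = (r₁ + r₂)/2 = 38275 km.
The half-period of the transfer ellipse is t = π√(a_t³/μ) = 55574 s.
Target angular speed ω₂ = √(μ/r₂³) = 2.3611×10^-5 rad/s.
Angle swept by the target during transfer: ω₂·t = 1.3122 rad = 75.18°.
Arrival is 180° from departure on the ellipse, so φ = 180° − 75.18° = 105°.

φ = 105°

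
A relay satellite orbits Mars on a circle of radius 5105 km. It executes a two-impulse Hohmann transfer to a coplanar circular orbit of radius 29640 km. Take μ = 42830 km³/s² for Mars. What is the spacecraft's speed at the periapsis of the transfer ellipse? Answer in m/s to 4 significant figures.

Transfer-ellipse semi-major axis a_t = (r₁ + r₂)/2 = (5105 + 29640)/2 = 17372.5 km.
The periapsis of the transfer ellipse is at r = 5105 km.
Vis-viva: v = √[μ(2/r − 1/a_t)] = √[42830 × (2/5105 − 1/17372.5)] = 3.783 km/s.

v = 3783 m/s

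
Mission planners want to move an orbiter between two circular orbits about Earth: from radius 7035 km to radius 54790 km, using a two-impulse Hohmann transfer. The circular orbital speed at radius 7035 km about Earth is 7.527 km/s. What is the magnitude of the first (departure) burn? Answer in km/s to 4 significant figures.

From the circular-orbit relation v² = μ/r at r = 7035 km: μ = v²r = (7.527)² × 7035 = 3.98573×10^5 km³/s².
Transfer-ellipse semi-major axis a_t = (r₁ + r₂)/2 = (7035 + 54790)/2 = 30912.5 km.
On the circular orbit at r = 7035 km, v_c = √(μ/r) = 7.5270 km/s.
Transfer-orbit speed at the same r (vis-viva, a = a_t): v_t = √[μ(2/r − 1/a_t)] = 10.021 km/s.
Δv₁ = |v_t − v_c| = |10.021 − 7.5270| = 2.494 km/s.

Δv₁ = 2.494 km/s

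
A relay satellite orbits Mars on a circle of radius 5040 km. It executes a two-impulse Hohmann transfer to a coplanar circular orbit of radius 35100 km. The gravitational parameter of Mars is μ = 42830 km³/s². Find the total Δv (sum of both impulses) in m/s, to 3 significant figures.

Transfer-ellipse semi-major axis a_t = (r₁ + r₂)/2 = (5040 + 35100)/2 = 20070 km.
Circular speed at r₁: v₁ = √(μ/r₁) = √(42830/5040) = 2.915 km/s.
On the transfer ellipse at r₁, vis-viva equation gives v_p = √[μ(2/r₁ − 1/a_t)] = 3.855 km/s.
First burn Δv₁ = |v_p − v₁| = 0.9400 km/s.
At r₂, v₂ = √(μ/r₂) = 1.10464 km/s.
Transfer-orbit speed at r₂: v_a = √[μ(2/r₂ − 1/a_t)] = 0.553557 km/s.
Second burn Δv₂ = |v₂ − v_a| = 0.5511 km/s.
Total Δv = Δv₁ + Δv₂ = 1.491 km/s.

Δv = 1490 m/s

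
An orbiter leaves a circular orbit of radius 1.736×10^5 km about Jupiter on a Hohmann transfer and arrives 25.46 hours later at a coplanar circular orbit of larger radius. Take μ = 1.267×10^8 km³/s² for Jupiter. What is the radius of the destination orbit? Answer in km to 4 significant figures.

r₂ = 7.784×10^5 km

Transfer time t = 25.46 hours = 91656 s, and t = π√(a_t³/μ).
So a_t = (μ t²/π²)^(1/3) = (1.267×10^8 × (91656)² / π²)^(1/3) = 4.7599×10^5 km.
Since a_t = (r₁ + r₂)/2, r₂ = 2a_t − r₁ = 2×4.7599×10^5 − 1.736×10^5 = 7.7838×10^5 km.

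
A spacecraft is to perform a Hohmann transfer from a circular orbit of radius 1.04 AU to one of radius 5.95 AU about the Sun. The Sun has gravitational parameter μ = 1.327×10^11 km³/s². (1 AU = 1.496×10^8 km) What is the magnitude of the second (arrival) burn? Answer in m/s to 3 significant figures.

In km: r₁ = 1.04 × 1.496×10^8 = 1.55584×10^8 km; r₂ = 5.95 × 1.496×10^8 = 8.9012×10^8 km.
Transfer-ellipse semi-major axis a_t = (r₁ + r₂)/2 = (1.55584×10^8 + 8.9012×10^8)/2 = 5.22852×10^8 km.
Circular speed at r = 8.9012×10^8 km: v_c = √(μ/r) = 12.2099 km/s.
Transfer-orbit speed at the same r (vis-viva, a = a_t): v_t = √[μ(2/r − 1/a_t)] = 6.66046 km/s.
Δv₂ = |v_t − v_c| = |6.66046 − 12.2099| = 5.549 km/s.

Δv₂ = 5550 m/s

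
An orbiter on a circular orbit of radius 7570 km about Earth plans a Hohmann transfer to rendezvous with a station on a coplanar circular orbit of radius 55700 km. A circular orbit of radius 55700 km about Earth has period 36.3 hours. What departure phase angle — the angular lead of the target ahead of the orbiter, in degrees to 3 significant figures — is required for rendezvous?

From Kepler's third law T² = 4π²r³/μ at r = 55700 km, T = 36.3 hours = 36.3 × 3600 s = 1.3068×10^5 s: μ = 4π²r³/T² = 3.99491×10^5 km³/s².
The Hohmann ellipse has a_t = (r₁ + r₂)/2 = 31635 km.
The half-period of the transfer ellipse is t = π√(a_t³/μ) = 27967 s.
Target angular speed ω₂ = √(μ/r₂³) = 4.8081×10^-5 rad/s.
Angle swept by the target during transfer: ω₂·t = 1.34468 rad = 77.04°.
Arrival is 180° from departure on the ellipse, so φ = 180° − 77.04° = 103°.

φ = 103°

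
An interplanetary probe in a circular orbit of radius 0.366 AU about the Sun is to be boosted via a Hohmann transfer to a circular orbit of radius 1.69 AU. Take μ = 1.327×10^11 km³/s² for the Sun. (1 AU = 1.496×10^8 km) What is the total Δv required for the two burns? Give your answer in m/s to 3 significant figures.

In km: r₁ = 0.366 × 1.496×10^8 = 5.47536×10^7 km; r₂ = 1.69 × 1.496×10^8 = 2.52824×10^8 km.
Transfer-ellipse semi-major axis a_t = (r₁ + r₂)/2 = (5.47536×10^7 + 2.52824×10^8)/2 = 1.537888×10^8 km.
Circular speed at r₁: v₁ = √(μ/r₁) = √(1.327×10^11/5.47536×10^7) = 49.23 km/s.
On the transfer ellipse at r₁, v² = μ(2/r − 1/a) gives v_p = √[μ(2/r₁ − 1/a_t)] = 63.12 km/s.
First burn Δv₁ = |v_p − v₁| = 13.89 km/s.
At r₂, v₂ = √(μ/r₂) = 22.91 km/s.
Transfer-orbit speed at r₂: v_a = √[μ(2/r₂ − 1/a_t)] = 13.67 km/s.
Second burn Δv₂ = |v₂ − v_a| = 9.240 km/s.
Δv = Δv₁ + Δv₂ = 13.89 + 9.240 = 23.13 km/s.

Δv = 23100 m/s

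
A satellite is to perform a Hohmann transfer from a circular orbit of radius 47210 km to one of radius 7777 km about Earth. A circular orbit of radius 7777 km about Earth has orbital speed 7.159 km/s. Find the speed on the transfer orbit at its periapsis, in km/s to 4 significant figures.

From the circular-orbit relation v² = μ/r at r = 7777 km: μ = v²r = (7.159)² × 7777 = 3.98581×10^5 km³/s².
Transfer-ellipse semi-major axis a_t = (r₁ + r₂)/2 = (47210 + 7777)/2 = 27493.5 km.
At periapsis, r = 7777 km.
Vis-viva: v = √[μ(2/r − 1/a_t)] = √[3.98581×10^5 × (2/7777 − 1/27493.5)] = 9.381 km/s.

v = 9.381 km/s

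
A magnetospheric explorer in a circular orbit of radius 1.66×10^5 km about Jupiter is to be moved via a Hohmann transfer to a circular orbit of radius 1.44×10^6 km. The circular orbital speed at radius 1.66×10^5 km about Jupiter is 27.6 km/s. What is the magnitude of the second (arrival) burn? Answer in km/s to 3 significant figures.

From the circular-orbit relation v² = μ/r at r = 1.66×10^5 km: μ = v²r = (27.6)² × 1.66×10^5 = 1.26452×10^8 km³/s².
The Hohmann ellipse has a_t = (r₁ + r₂)/2 = 8.030×10^5 km.
Circular speed at r = 1.440×10^6 km: v_c = √(μ/r) = 9.371 km/s.
Transfer-orbit speed at the same r (vis-viva, a = a_t): v_t = √[μ(2/r − 1/a_t)] = 4.261 km/s.
Δv₂ = |v_t − v_c| = |4.261 − 9.371| = 5.110 km/s.

Δv₂ = 5.11 km/s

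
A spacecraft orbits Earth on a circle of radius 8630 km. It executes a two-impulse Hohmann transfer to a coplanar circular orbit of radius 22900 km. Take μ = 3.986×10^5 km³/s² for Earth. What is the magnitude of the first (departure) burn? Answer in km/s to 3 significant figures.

Transfer-ellipse semi-major axis a_t = (r₁ + r₂)/2 = (8630 + 22900)/2 = 15765 km.
Circular speed at r = 8630 km: v_c = √(μ/r) = 6.796 km/s.
Transfer-orbit speed at the same r (vis-viva, a = a_t): v_t = √[μ(2/r − 1/a_t)] = 8.191 km/s.
Δv₁ = |v_t − v_c| = |8.191 − 6.796| = 1.395 km/s.

Δv₁ = 1.39 km/s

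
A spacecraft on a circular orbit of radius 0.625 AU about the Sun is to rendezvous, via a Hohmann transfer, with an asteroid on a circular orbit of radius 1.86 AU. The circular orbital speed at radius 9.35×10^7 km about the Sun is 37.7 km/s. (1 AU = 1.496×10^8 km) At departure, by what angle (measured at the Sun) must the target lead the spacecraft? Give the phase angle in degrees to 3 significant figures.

From the circular-orbit relation v² = μ/r at r = 9.35×10^7 km: μ = v²r = (37.7)² × 9.35×10^7 = 1.32891×10^11 km³/s².
In km: r₁ = 0.625 × 1.496×10^8 = 9.350×10^7 km; r₂ = 1.86 × 1.496×10^8 = 2.78256×10^8 km.
Transfer-ellipse semi-major axis a_t = (r₁ + r₂)/2 = (9.350×10^7 + 2.78256×10^8)/2 = 1.85878×10^8 km.
Transfer time t = π√(a_t³/μ) = 2.18396×10^7 s.
Target angular speed ω₂ = √(μ/r₂³) = 7.85381×10^-8 rad/s.
Angle swept by the target during transfer: ω₂·t = 1.71524 rad = 98.28°.
Arrival is 180° from departure on the ellipse, so φ = 180° − 98.28° = 81.7°.

φ = 81.7°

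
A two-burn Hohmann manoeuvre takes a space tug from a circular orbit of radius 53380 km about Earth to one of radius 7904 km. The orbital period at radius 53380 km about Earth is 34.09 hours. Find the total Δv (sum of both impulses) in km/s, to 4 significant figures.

Δv = 3.617 km/s

From Kepler's third law T² = 4π²r³/μ at r = 53380 km, T = 34.09 hours = 34.09 × 3600 s = 1.22724×10^5 s: μ = 4π²r³/T² = 3.98691×10^5 km³/s².
Transfer-ellipse semi-major axis a_t = (r₁ + r₂)/2 = (53380 + 7904)/2 = 30642 km.
Circular speed at r₁: v₁ = √(μ/r₁) = √(3.98691×10^5/53380) = 2.733 km/s.
Transfer-orbit speed at r₁ (vis-viva): v_a = √[μ(2/r₁ − 1/a_t)] = 1.388 km/s.
First burn Δv₁ = |v_a − v₁| = 1.345 km/s.
Circular speed at r₂: v₂ = √(μ/r₂) = 7.102 km/s.
Transfer-orbit speed at r₂: v_p = √[μ(2/r₂ − 1/a_t)] = 9.374 km/s.
Second burn Δv₂ = |v₂ − v_p| = 2.272 km/s.
Δv = Δv₁ + Δv₂ = 1.345 + 2.272 = 3.617 km/s.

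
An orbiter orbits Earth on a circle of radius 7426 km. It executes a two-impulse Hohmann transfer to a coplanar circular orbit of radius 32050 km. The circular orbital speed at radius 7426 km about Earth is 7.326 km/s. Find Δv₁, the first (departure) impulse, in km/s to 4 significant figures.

From the circular-orbit relation v² = μ/r at r = 7426 km: μ = v²r = (7.326)² × 7426 = 3.98555×10^5 km³/s².
The Hohmann ellipse has a_t = (r₁ + r₂)/2 = 19738 km.
On the circular orbit at r = 7426 km, v_c = √(μ/r) = 7.326 km/s.
Transfer-orbit speed at the same r (vis-viva, a = a_t): v_t = √[μ(2/r − 1/a_t)] = 9.335 km/s.
Δv₁ = |v_t − v_c| = |9.335 − 7.326| = 2.009 km/s.

Δv₁ = 2.009 km/s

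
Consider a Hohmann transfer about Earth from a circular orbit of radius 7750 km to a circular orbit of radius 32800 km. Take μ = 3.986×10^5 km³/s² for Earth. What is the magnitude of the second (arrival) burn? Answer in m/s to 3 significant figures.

The Hohmann ellipse has a_t = (r₁ + r₂)/2 = 20275 km.
On the circular orbit at r = 32800 km, v_c = √(μ/r) = 3.486 km/s.
Transfer-orbit speed at the same r (vis-viva, a = a_t): v_t = √[μ(2/r − 1/a_t)] = 2.155 km/s.
Δv₂ = |v_t − v_c| = |2.155 − 3.486| = 1.331 km/s.

Δv₂ = 1330 m/s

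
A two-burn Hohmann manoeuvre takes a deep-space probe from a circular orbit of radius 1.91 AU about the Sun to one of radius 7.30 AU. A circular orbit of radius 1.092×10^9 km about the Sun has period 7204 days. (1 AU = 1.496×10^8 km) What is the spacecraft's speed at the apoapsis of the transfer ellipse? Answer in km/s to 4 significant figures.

From Kepler's third law T² = 4π²r³/μ at r = 1.092×10^9 km, T = 7204 days = 7204 × 86400 s = 6.224256×10^8 s: μ = 4π²r³/T² = 1.32694×10^11 km³/s².
In km: r₁ = 1.91 × 1.496×10^8 = 2.85736×10^8 km; r₂ = 7.30 × 1.496×10^8 = 1.09208×10^9 km.
The Hohmann ellipse has a_t = (r₁ + r₂)/2 = 6.88908×10^8 km.
At apoapsis, r = 1.09208×10^9 km.
From the vis-viva equation, v = √[μ(2/r − 1/a_t)] = 7.099 km/s.

v = 7.099 km/s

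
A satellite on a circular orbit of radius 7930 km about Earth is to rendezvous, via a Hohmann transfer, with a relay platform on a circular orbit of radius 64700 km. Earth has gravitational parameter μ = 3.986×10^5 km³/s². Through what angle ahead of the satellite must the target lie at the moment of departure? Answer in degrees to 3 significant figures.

The Hohmann ellipse has a_t = (r₁ + r₂)/2 = 36315 km.
The half-period of the transfer ellipse is t = π√(a_t³/μ) = 34440 s.
The target's mean motion on its circular orbit is ω₂ = √(μ/r₂³) = 3.836×10^-5 rad/s.
Angle swept by the target during transfer: ω₂·t = 1.321 rad = 75.69°.
Arrival is 180° from departure on the ellipse, so φ = 180° − 75.69° = 104°.

φ = 104°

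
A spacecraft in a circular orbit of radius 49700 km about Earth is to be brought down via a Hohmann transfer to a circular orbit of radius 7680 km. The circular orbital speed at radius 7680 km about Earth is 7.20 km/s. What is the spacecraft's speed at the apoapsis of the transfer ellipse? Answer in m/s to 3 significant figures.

v = 1460 m/s

From the circular-orbit relation v² = μ/r at r = 7680 km: μ = v²r = (7.20)² × 7680 = 3.98131×10^5 km³/s².
Transfer-ellipse semi-major axis a_t = (r₁ + r₂)/2 = (49700 + 7680)/2 = 28690 km.
The apoapsis of the transfer ellipse is at r = 49700 km.
Applying v² = μ(2/r − 1/a_t): v = 1.464 km/s.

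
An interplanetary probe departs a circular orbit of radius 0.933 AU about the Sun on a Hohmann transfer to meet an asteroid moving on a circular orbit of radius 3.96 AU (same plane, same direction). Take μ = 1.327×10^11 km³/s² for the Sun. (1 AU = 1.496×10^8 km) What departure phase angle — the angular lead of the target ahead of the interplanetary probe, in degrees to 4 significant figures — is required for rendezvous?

In km: r₁ = 0.933 × 1.496×10^8 = 1.395768×10^8 km; r₂ = 3.96 × 1.496×10^8 = 5.92416×10^8 km.
Transfer-ellipse semi-major axis a_t = (r₁ + r₂)/2 = (1.395768×10^8 + 5.92416×10^8)/2 = 3.659964×10^8 km.
Transfer time t = π√(a_t³/μ) = 6.038508×10^7 s.
Target angular speed ω₂ = √(μ/r₂³) = 2.526360×10^-8 rad/s.
Angle swept by the target during transfer: ω₂·t = 1.52554 rad = 87.41°.
The interplanetary probe traverses 180° on the transfer ellipse, so the target must lead by 180° − 87.41° = 92.59°.

φ = 92.59°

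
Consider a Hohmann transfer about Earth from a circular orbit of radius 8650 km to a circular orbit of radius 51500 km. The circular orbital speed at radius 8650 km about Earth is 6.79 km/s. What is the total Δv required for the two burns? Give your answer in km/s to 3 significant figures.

From the circular-orbit relation v² = μ/r at r = 8650 km: μ = v²r = (6.79)² × 8650 = 3.98800×10^5 km³/s².
Semi-major axis of the transfer orbit: a_t = (8650 + 51500)/2 = 30075 km.
At r₁ the circular-orbit speed is v₁ = √(μ/r₁) = 6.7900 km/s.
Transfer-orbit speed at r₁ (vis-viva equation): v_p = √[μ(2/r₁ − 1/a_t)] = 8.8853 km/s.
First burn Δv₁ = |v_p − v₁| = 2.0953 km/s.
Circular speed at r₂: v₂ = √(μ/r₂) = 2.7828 km/s.
Transfer-orbit speed at r₂: v_a = √[μ(2/r₂ − 1/a_t)] = 1.4924 km/s.
Second burn Δv₂ = |v₂ − v_a| = 1.2904 km/s.
Total Δv = Δv₁ + Δv₂ = 3.386 km/s.

Δv = 3.39 km/s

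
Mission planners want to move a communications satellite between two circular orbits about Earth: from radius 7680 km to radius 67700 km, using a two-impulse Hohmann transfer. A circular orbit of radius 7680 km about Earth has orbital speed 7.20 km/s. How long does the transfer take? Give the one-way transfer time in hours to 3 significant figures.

t = 10.1 hours

From the circular-orbit relation v² = μ/r at r = 7680 km: μ = v²r = (7.20)² × 7680 = 3.98131×10^5 km³/s².
Semi-major axis of the transfer orbit: a_t = (7680 + 67700)/2 = 37690 km.
By Kepler's third law the transfer-orbit period is T = 2π√(a_t³/μ), so t = T/2 = 36430 s.
Converting: 36430 s ÷ 3600 s/hour = 10.1 hours.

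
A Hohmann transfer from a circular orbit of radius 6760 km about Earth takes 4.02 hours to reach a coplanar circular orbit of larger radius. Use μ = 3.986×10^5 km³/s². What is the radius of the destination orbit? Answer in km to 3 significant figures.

r₂ = 34000 km

Transfer time t = 4.02 hours = 14472 s, and t = π√(a_t³/μ).
So a_t = (μ t²/π²)^(1/3) = (3.986×10^5 × (14472)² / π²)^(1/3) = 20375 km.
Since a_t = (r₁ + r₂)/2, r₂ = 2a_t − r₁ = 2×20375 − 6760 = 33990 km.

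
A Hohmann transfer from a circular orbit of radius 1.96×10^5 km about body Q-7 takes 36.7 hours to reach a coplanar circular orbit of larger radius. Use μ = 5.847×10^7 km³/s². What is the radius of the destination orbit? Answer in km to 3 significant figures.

r₂ = 7.43×10^5 km

Transfer time t = 36.7 hours = 1.3212×10^5 s, and t = π√(a_t³/μ).
So a_t = (μ t²/π²)^(1/3) = (5.847×10^7 × (1.3212×10^5)² / π²)^(1/3) = 4.6938×10^5 km.
Since a_t = (r₁ + r₂)/2, r₂ = 2a_t − r₁ = 2×4.6938×10^5 − 1.960×10^5 = 7.4276×10^5 km.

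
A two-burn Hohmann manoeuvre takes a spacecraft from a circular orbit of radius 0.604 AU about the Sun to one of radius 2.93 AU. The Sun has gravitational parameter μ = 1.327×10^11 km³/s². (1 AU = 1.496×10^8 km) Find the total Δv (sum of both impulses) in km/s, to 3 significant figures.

In km: r₁ = 0.604 × 1.496×10^8 = 9.03584×10^7 km; r₂ = 2.93 × 1.496×10^8 = 4.38328×10^8 km.
The Hohmann ellipse has a_t = (r₁ + r₂)/2 = 2.643432×10^8 km.
Circular speed at r₁: v₁ = √(μ/r₁) = √(1.327×10^11/9.03584×10^7) = 38.3223 km/s.
Transfer-orbit speed at r₁ (vis-viva equation): v_p = √[μ(2/r₁ − 1/a_t)] = 49.3477 km/s.
First burn Δv₁ = |v_p − v₁| = 11.025 km/s.
Circular speed at r₂: v₂ = √(μ/r₂) = 17.3995 km/s.
Transfer-orbit speed at r₂: v_a = √[μ(2/r₂ − 1/a_t)] = 10.1727 km/s.
Second burn Δv₂ = |v₂ − v_a| = 7.2268 km/s.
Δv = Δv₁ + Δv₂ = 11.025 + 7.2268 = 18.25 km/s.

Δv = 18.3 km/s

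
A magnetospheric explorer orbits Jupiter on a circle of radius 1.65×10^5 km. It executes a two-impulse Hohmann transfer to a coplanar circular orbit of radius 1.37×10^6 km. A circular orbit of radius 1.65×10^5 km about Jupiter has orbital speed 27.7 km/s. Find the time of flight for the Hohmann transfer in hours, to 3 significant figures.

t = 52.1 hours

From the circular-orbit relation v² = μ/r at r = 1.65×10^5 km: μ = v²r = (27.7)² × 1.65×10^5 = 1.26603×10^8 km³/s².
Transfer-ellipse semi-major axis a_t = (r₁ + r₂)/2 = (1.650×10^5 + 1.370×10^6)/2 = 7.675×10^5 km.
Half the transfer-orbit period gives t = π√(a_t³/μ) = 1.877×10^5 s.
Converting: 1.877×10^5 s ÷ 3600 s/hour = 52.1 hours.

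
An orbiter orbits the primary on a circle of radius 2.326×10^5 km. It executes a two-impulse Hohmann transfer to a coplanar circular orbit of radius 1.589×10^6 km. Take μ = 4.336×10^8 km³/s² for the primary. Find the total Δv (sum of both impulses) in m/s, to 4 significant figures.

Semi-major axis of the transfer orbit: a_t = (2.326×10^5 + 1.589×10^6)/2 = 9.108×10^5 km.
Circular speed at r₁: v₁ = √(μ/r₁) = √(4.336×10^8/2.326×10^5) = 43.18 km/s.
Transfer-orbit speed at r₁ (vis-viva equation): v_p = √[μ(2/r₁ − 1/a_t)] = 57.03 km/s.
First burn Δv₁ = |v_p − v₁| = 13.85 km/s.
At r₂, v₂ = √(μ/r₂) = 16.519 km/s.
Transfer-orbit speed at r₂: v_a = √[μ(2/r₂ − 1/a_t)] = 8.3479 km/s.
Second burn Δv₂ = |v₂ − v_a| = 8.171 km/s.
Δv = Δv₁ + Δv₂ = 13.85 + 8.171 = 22.02 km/s.

Δv = 22020 m/s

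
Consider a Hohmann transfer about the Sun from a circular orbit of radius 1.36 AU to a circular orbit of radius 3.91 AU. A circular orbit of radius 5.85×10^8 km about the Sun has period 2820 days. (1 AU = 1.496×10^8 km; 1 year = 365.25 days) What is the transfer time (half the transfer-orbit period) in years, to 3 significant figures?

t = 2.14 years

From Kepler's third law T² = 4π²r³/μ at r = 5.85×10^8 km, T = 2820 days = 2820 × 86400 s = 2.43648×10^8 s: μ = 4π²r³/T² = 1.33138×10^11 km³/s².
In km: r₁ = 1.36 × 1.496×10^8 = 2.03456×10^8 km; r₂ = 3.91 × 1.496×10^8 = 5.84936×10^8 km.
Transfer-ellipse semi-major axis a_t = (r₁ + r₂)/2 = (2.03456×10^8 + 5.84936×10^8)/2 = 3.94196×10^8 km.
Half the transfer-orbit period gives t = π√(a_t³/μ) = 6.739×10^7 s.
Converting: 6.739×10^7 s ÷ 3.15576×10^7 s/year (365.25 × 86400) = 2.14 years.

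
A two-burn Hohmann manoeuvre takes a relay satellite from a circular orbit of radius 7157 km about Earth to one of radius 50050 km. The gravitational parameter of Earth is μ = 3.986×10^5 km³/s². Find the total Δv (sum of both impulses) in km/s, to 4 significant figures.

Transfer-ellipse semi-major axis a_t = (r₁ + r₂)/2 = (7157 + 50050)/2 = 28603.5 km.
At r₁ the circular-orbit speed is v₁ = √(μ/r₁) = 7.463 km/s.
On the transfer ellipse at r₁, v² = μ(2/r − 1/a) gives v_p = √[μ(2/r₁ − 1/a_t)] = 9.872 km/s.
First burn Δv₁ = |v_p − v₁| = 2.409 km/s.
At r₂, v₂ = √(μ/r₂) = 2.822 km/s.
Transfer-orbit speed at r₂: v_a = √[μ(2/r₂ − 1/a_t)] = 1.412 km/s.
Second burn Δv₂ = |v₂ − v_a| = 1.410 km/s.
Total Δv = Δv₁ + Δv₂ = 3.819 km/s.

Δv = 3.819 km/s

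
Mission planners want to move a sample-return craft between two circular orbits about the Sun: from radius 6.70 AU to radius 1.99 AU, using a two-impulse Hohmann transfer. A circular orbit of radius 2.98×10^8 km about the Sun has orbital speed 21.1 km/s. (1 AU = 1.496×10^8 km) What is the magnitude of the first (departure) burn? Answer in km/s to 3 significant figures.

Δv₁ = 3.72 km/s

From the circular-orbit relation v² = μ/r at r = 2.98×10^8 km: μ = v²r = (21.1)² × 2.98×10^8 = 1.32673×10^11 km³/s².
In km: r₁ = 6.70 × 1.496×10^8 = 1.00232×10^9 km; r₂ = 1.99 × 1.496×10^8 = 2.97704×10^8 km.
Transfer-ellipse semi-major axis a_t = (r₁ + r₂)/2 = (1.00232×10^9 + 2.97704×10^8)/2 = 6.50012×10^8 km.
Circular speed at r = 1.00232×10^9 km: v_c = √(μ/r) = 11.505 km/s.
Vis-viva on the transfer ellipse at r = 1.00232×10^9 km gives v_t = √[μ(2/r − 1/a_t)] = 7.7861 km/s.
Δv₁ = |v_t − v_c| = |7.7861 − 11.505| = 3.719 km/s.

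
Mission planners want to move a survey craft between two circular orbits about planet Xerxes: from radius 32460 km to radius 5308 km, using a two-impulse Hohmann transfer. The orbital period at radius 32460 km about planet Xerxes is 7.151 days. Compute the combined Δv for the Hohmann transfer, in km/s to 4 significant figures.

From Kepler's third law T² = 4π²r³/μ at r = 32460 km, T = 7.151 days = 7.151 × 86400 s = 6.178464×10^5 s: μ = 4π²r³/T² = 3537.07 km³/s².
Transfer-ellipse semi-major axis a_t = (r₁ + r₂)/2 = (32460 + 5308)/2 = 18884 km.
At r₁ the circular-orbit speed is v₁ = √(μ/r₁) = 0.3301 km/s.
Transfer-orbit speed at r₁ (vis-viva): v_a = √[μ(2/r₁ − 1/a_t)] = 0.1750 km/s.
First burn Δv₁ = |v_a − v₁| = 0.1551 km/s.
Circular speed at r₂: v₂ = √(μ/r₂) = 0.81631 km/s.
Transfer-orbit speed at r₂: v_p = √[μ(2/r₂ − 1/a_t)] = 1.0702 km/s.
Second burn Δv₂ = |v₂ − v_p| = 0.2539 km/s.
Total Δv = Δv₁ + Δv₂ = 0.4090 km/s.

Δv = 0.4090 km/s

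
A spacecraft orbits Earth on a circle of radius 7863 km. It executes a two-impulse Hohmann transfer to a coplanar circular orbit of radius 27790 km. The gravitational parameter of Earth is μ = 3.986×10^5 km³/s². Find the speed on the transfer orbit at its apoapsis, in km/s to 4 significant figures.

The Hohmann ellipse has a_t = (r₁ + r₂)/2 = 17826.5 km.
The apoapsis of the transfer ellipse is at r = 27790 km.
Applying v² = μ(2/r − 1/a_t): v = 2.515 km/s.

v = 2.515 km/s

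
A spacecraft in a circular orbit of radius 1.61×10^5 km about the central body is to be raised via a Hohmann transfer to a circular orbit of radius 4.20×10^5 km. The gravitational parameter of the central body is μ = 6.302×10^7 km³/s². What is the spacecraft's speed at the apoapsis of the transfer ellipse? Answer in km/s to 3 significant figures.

The Hohmann ellipse has a_t = (r₁ + r₂)/2 = 2.905×10^5 km.
The apoapsis of the transfer ellipse is at r = 4.200×10^5 km.
From the vis-viva equation, v = √[μ(2/r − 1/a_t)] = 9.119 km/s.

v = 9.12 km/s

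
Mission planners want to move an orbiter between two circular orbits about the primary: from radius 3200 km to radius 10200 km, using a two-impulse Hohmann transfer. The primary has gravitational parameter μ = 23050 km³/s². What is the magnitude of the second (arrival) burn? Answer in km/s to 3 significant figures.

Δv₂ = 0.464 km/s

The Hohmann ellipse has a_t = (r₁ + r₂)/2 = 6700 km.
Circular speed at r = 10200 km: v_c = √(μ/r) = 1.5033 km/s.
Vis-viva on the transfer ellipse at r = 10200 km gives v_t = √[μ(2/r − 1/a_t)] = 1.0389 km/s.
Δv₂ = |v_t − v_c| = |1.0389 − 1.5033| = 0.4644 km/s.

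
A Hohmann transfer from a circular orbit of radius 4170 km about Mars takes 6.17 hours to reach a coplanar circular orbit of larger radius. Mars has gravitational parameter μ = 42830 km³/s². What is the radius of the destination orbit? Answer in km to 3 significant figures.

r₂ = 21600 km

Transfer time t = 6.17 hours = 22212 s, and t = π√(a_t³/μ).
So a_t = (μ t²/π²)^(1/3) = (42830 × (22212)² / π²)^(1/3) = 12889 km.
Since a_t = (r₁ + r₂)/2, r₂ = 2a_t − r₁ = 2×12889 − 4170 = 21608 km.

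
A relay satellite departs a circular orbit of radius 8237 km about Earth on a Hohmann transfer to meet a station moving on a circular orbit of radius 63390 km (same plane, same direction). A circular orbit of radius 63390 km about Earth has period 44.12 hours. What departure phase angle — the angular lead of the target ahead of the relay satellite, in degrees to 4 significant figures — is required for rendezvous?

From Kepler's third law T² = 4π²r³/μ at r = 63390 km, T = 44.12 hours = 44.12 × 3600 s = 1.58832×10^5 s: μ = 4π²r³/T² = 3.98608×10^5 km³/s².
Semi-major axis of the transfer orbit: a_t = (8237 + 63390)/2 = 35813.5 km.
The half-period of the transfer ellipse is t = π√(a_t³/μ) = 33725 s.
Target angular speed ω₂ = √(μ/r₂³) = 3.9559×10^-5 rad/s.
Angle swept by the target during transfer: ω₂·t = 1.3341 rad = 76.44°.
Arrival is 180° from departure on the ellipse, so φ = 180° − 76.44° = 103.6°.

φ = 103.6°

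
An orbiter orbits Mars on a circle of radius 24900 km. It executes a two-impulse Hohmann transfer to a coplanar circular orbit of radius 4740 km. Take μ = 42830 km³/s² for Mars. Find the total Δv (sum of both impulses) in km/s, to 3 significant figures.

Δv = 1.46 km/s

Semi-major axis of the transfer orbit: a_t = (24900 + 4740)/2 = 14820 km.
At r₁ the circular-orbit speed is v₁ = √(μ/r₁) = 1.3115 km/s.
Transfer-orbit speed at r₁ (v² = μ(2/r − 1/a)): v_a = √[μ(2/r₁ − 1/a_t)] = 0.74172 km/s.
First burn Δv₁ = |v_a − v₁| = 0.5698 km/s.
Circular speed at r₂: v₂ = √(μ/r₂) = 3.0060 km/s.
Transfer-orbit speed at r₂: v_p = √[μ(2/r₂ − 1/a_t)] = 3.8964 km/s.
Second burn Δv₂ = |v₂ − v_p| = 0.8904 km/s.
Total Δv = Δv₁ + Δv₂ = 1.460 km/s.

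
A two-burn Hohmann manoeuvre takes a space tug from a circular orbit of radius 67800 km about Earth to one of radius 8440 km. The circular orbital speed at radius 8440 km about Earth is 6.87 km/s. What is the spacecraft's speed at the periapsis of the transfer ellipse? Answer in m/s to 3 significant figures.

From the circular-orbit relation v² = μ/r at r = 8440 km: μ = v²r = (6.87)² × 8440 = 3.98342×10^5 km³/s².
Semi-major axis of the transfer orbit: a_t = (67800 + 8440)/2 = 38120 km.
At periapsis, r = 8440 km.
Vis-viva: v = √[μ(2/r − 1/a_t)] = √[3.98342×10^5 × (2/8440 − 1/38120)] = 9.162 km/s.

v = 9160 m/s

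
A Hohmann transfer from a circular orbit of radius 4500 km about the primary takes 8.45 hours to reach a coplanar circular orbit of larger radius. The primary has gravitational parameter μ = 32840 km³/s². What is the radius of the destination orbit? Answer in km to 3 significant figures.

Transfer time t = 8.45 hours = 30420 s, and t = π√(a_t³/μ).
So a_t = (μ t²/π²)^(1/3) = (32840 × (30420)² / π²)^(1/3) = 14548 km.
Since a_t = (r₁ + r₂)/2, r₂ = 2a_t − r₁ = 2×14548 − 4500 = 24596 km.

r₂ = 24600 km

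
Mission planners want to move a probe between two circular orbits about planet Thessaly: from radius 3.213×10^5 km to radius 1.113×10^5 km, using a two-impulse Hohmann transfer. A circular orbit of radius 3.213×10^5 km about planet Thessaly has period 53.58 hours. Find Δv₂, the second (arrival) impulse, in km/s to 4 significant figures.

Δv₂ = 3.891 km/s

From Kepler's third law T² = 4π²r³/μ at r = 3.213×10^5 km, T = 53.58 hours = 53.58 × 3600 s = 1.92888×10^5 s: μ = 4π²r³/T² = 3.51950×10^7 km³/s².
Semi-major axis of the transfer orbit: a_t = (3.213×10^5 + 1.113×10^5)/2 = 2.163×10^5 km.
Circular speed at r = 1.113×10^5 km: v_c = √(μ/r) = 17.7825 km/s.
Vis-viva on the transfer ellipse at r = 1.113×10^5 km gives v_t = √[μ(2/r − 1/a_t)] = 21.6731 km/s.
Δv₂ = |v_t − v_c| = |21.6731 − 17.7825| = 3.891 km/s.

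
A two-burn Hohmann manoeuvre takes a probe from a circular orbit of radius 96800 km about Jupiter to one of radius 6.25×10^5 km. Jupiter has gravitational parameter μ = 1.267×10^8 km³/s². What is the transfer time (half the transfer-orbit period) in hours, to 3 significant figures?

t = 16.8 hours

The Hohmann ellipse has a_t = (r₁ + r₂)/2 = 3.609×10^5 km.
By Kepler's third law the transfer-orbit period is T = 2π√(a_t³/μ), so t = T/2 = 60510 s.
Converting: 60510 s ÷ 3600 s/hour = 16.8 hours.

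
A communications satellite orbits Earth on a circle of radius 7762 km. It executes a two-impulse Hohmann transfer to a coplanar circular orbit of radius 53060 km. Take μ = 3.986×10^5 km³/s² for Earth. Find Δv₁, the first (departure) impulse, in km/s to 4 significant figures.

The Hohmann ellipse has a_t = (r₁ + r₂)/2 = 30411 km.
Circular speed at r = 7762 km: v_c = √(μ/r) = 7.166 km/s.
Transfer-orbit speed at the same r (vis-viva, a = a_t): v_t = √[μ(2/r − 1/a_t)] = 9.466 km/s.
Δv₁ = |v_t − v_c| = |9.466 − 7.166| = 2.300 km/s.

Δv₁ = 2.300 km/s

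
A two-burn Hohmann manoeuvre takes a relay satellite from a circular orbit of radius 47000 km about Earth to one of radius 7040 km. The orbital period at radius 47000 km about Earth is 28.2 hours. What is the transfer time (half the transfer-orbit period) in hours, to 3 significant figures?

t = 6.15 hours

From Kepler's third law T² = 4π²r³/μ at r = 47000 km, T = 28.2 hours = 28.2 × 3600 s = 1.0152×10^5 s: μ = 4π²r³/T² = 3.97695×10^5 km³/s².
Transfer-ellipse semi-major axis a_t = (r₁ + r₂)/2 = (47000 + 7040)/2 = 27020 km.
Half the transfer-orbit period gives t = π√(a_t³/μ) = 22130 s.
Converting: 22130 s ÷ 3600 s/hour = 6.15 hours.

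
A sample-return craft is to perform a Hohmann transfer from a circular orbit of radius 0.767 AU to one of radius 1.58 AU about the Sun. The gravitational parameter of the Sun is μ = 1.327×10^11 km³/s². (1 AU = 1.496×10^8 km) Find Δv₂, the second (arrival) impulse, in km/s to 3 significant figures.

In km: r₁ = 0.767 × 1.496×10^8 = 1.147432×10^8 km; r₂ = 1.58 × 1.496×10^8 = 2.36368×10^8 km.
Semi-major axis of the transfer orbit: a_t = (1.147432×10^8 + 2.36368×10^8)/2 = 1.755556×10^8 km.
On the circular orbit at r = 2.36368×10^8 km, v_c = √(μ/r) = 23.694 km/s.
Transfer-orbit speed at the same r (vis-viva, a = a_t): v_t = √[μ(2/r − 1/a_t)] = 19.156 km/s.
Δv₂ = |v_t − v_c| = |19.156 − 23.694| = 4.538 km/s.

Δv₂ = 4.54 km/s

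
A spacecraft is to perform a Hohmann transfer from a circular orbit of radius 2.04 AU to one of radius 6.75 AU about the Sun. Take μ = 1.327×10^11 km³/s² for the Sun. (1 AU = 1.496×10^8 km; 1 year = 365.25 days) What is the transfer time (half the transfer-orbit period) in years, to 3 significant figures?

In km: r₁ = 2.04 × 1.496×10^8 = 3.05184×10^8 km; r₂ = 6.75 × 1.496×10^8 = 1.0098×10^9 km.
Transfer-ellipse semi-major axis a_t = (r₁ + r₂)/2 = (3.05184×10^8 + 1.0098×10^9)/2 = 6.57492×10^8 km.
Half the transfer-orbit period gives t = π√(a_t³/μ) = 1.454×10^8 s.
Converting: 1.454×10^8 s ÷ 3.15576×10^7 s/year (365.25 × 86400) = 4.61 years.

t = 4.61 years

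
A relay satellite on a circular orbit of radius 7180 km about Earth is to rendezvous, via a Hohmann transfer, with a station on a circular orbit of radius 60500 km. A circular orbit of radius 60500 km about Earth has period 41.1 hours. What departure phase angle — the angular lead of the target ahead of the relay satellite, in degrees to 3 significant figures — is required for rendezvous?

φ = 105°

From Kepler's third law T² = 4π²r³/μ at r = 60500 km, T = 41.1 hours = 41.1 × 3600 s = 1.4796×10^5 s: μ = 4π²r³/T² = 3.99335×10^5 km³/s².
The Hohmann ellipse has a_t = (r₁ + r₂)/2 = 33840 km.
The half-period of the transfer ellipse is t = π√(a_t³/μ) = 30948 s.
The target's mean motion on its circular orbit is ω₂ = √(μ/r₂³) = 4.2465×10^-5 rad/s.
Angle swept by the target during transfer: ω₂·t = 1.3142 rad = 75.30°.
The relay satellite traverses 180° on the transfer ellipse, so the target must lead by 180° − 75.30° = 105°.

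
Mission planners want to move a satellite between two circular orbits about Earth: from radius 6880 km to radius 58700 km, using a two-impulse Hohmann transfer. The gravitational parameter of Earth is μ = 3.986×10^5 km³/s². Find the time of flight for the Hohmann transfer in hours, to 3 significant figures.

t = 8.21 hours

Semi-major axis of the transfer orbit: a_t = (6880 + 58700)/2 = 32790 km.
Half the transfer-orbit period gives t = π√(a_t³/μ) = 29550 s.
Converting: 29550 s ÷ 3600 s/hour = 8.21 hours.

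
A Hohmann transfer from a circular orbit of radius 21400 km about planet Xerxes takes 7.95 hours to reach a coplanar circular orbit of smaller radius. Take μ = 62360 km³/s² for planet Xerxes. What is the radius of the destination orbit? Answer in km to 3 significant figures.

Transfer time t = 7.95 hours = 28620 s, and t = π√(a_t³/μ).
So a_t = (μ t²/π²)^(1/3) = (62360 × (28620)² / π²)^(1/3) = 17297 km.
Since a_t = (r₁ + r₂)/2, r₂ = 2a_t − r₁ = 2×17297 − 21400 = 13194 km.

r₂ = 13200 km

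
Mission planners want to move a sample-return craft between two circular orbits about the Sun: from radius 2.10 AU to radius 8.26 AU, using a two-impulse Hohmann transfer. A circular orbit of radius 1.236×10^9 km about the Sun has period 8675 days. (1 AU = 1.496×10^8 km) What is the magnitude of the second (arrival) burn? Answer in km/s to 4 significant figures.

Δv₂ = 3.765 km/s

From Kepler's third law T² = 4π²r³/μ at r = 1.236×10^9 km, T = 8675 days = 8675 × 86400 s = 7.4952×10^8 s: μ = 4π²r³/T² = 1.32693×10^11 km³/s².
In km: r₁ = 2.10 × 1.496×10^8 = 3.1416×10^8 km; r₂ = 8.26 × 1.496×10^8 = 1.235696×10^9 km.
Transfer-ellipse semi-major axis a_t = (r₁ + r₂)/2 = (3.1416×10^8 + 1.235696×10^9)/2 = 7.74928×10^8 km.
On the circular orbit at r = 1.235696×10^9 km, v_c = √(μ/r) = 10.363 km/s.
Transfer-orbit speed at the same r (vis-viva, a = a_t): v_t = √[μ(2/r − 1/a_t)] = 6.5980 km/s.
Δv₂ = |v_t − v_c| = |6.5980 − 10.363| = 3.765 km/s.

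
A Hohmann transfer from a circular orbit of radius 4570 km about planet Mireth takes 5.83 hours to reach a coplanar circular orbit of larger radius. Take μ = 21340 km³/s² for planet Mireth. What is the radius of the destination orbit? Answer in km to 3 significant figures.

r₂ = 15100 km

Transfer time t = 5.83 hours = 20988 s, and t = π√(a_t³/μ).
So a_t = (μ t²/π²)^(1/3) = (21340 × (20988)² / π²)^(1/3) = 9838.9 km.
Since a_t = (r₁ + r₂)/2, r₂ = 2a_t − r₁ = 2×9838.9 − 4570 = 15107.8 km.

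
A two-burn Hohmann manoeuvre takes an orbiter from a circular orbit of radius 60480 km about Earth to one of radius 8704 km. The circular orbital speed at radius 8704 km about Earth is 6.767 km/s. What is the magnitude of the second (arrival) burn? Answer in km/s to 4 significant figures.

Δv₂ = 2.181 km/s

From the circular-orbit relation v² = μ/r at r = 8704 km: μ = v²r = (6.767)² × 8704 = 3.98576×10^5 km³/s².
Transfer-ellipse semi-major axis a_t = (r₁ + r₂)/2 = (60480 + 8704)/2 = 34592 km.
On the circular orbit at r = 8704 km, v_c = √(μ/r) = 6.767 km/s.
Vis-viva on the transfer ellipse at r = 8704 km gives v_t = √[μ(2/r − 1/a_t)] = 8.948 km/s.
Δv₂ = |v_t − v_c| = |8.948 − 6.767| = 2.181 km/s.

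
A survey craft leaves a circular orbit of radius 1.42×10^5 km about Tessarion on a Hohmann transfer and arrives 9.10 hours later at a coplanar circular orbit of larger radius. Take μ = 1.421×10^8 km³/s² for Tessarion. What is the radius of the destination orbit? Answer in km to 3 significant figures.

Transfer time t = 9.10 hours = 32760 s, and t = π√(a_t³/μ).
So a_t = (μ t²/π²)^(1/3) = (1.421×10^8 × (32760)² / π²)^(1/3) = 2.4907×10^5 km.
Since a_t = (r₁ + r₂)/2, r₂ = 2a_t − r₁ = 2×2.4907×10^5 − 1.420×10^5 = 3.5614×10^5 km.

r₂ = 3.56×10^5 km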